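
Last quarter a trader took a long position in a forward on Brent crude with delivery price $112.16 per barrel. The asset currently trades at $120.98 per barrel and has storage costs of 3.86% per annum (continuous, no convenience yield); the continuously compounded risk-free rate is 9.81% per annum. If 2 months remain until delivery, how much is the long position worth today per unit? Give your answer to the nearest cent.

Current fair forward for the remaining 2 months: F = S·e^((r + u)·T), (r + u) = 0.0981 + 0.0386 = 0.1367
F = 120.98 · e^(0.1367 × 2/12) = 120.98 × 1.023045 = 123.7680
Value of long forward = (F − K)·e^(−rT) = (123.7680 − 112.16) · e^(−0.0981·2/12)
= 11.6080 × 0.983783 = 11.42

$11.42 per barrel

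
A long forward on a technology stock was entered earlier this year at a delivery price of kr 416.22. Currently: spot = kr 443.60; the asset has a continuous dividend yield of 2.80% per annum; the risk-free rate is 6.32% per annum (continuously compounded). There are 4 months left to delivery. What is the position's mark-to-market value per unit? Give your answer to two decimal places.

kr 31.94

Current fair forward for the remaining 4 months: F = S·e^((r − q)·T), (r − q) = 0.0632 − 0.0280 = 0.0352
F = 443.60 · e^(0.0352 × 4/12) = 443.60 × 1.011802 = 448.8354
Value of long forward = (F − K)·e^(−rT) = (448.8354 − 416.22) · e^(−0.0632·4/12)
= 32.6154 × 0.979154 = 31.94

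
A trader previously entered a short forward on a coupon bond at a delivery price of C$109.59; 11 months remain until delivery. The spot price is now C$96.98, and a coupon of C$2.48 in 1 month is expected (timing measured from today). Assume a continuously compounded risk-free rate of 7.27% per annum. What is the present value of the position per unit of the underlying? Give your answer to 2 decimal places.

C$8.01

PV(remaining coupons) I = 2.48·e^(−0.0727·1/12) = 2.4650
Current forward F = (S − I)·e^(rT) = (96.98 − 2.4650)·e^(0.0727·11/12) = 94.5150 × 1.068912 = 101.0282
Value (long) = (F − K)·e^(−rT) = (101.0282 − 109.59) × 0.935530 = -8.0098
Short position value = −(long value) = C$8.01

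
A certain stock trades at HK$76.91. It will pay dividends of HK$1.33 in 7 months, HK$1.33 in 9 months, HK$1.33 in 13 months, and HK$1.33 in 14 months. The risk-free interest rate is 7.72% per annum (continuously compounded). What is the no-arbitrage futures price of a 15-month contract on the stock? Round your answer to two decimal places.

PV(dividends) I = 1.33·e^(−0.0772·7/12) + 1.33·e^(−0.0772·9/12) + 1.33·e^(−0.0772·13/12) + 1.33·e^(−0.0772·14/12)
I = 1.2714 + 1.2552 + 1.2233 + 1.2154 = 4.9653
F = (S − I)·e^(rT) = (76.91 − 4.9653) · e^(0.0772·15/12)
= 71.9447 · e^0.096500 = 71.9447 × 1.101310 = HK$79.23

HK$79.23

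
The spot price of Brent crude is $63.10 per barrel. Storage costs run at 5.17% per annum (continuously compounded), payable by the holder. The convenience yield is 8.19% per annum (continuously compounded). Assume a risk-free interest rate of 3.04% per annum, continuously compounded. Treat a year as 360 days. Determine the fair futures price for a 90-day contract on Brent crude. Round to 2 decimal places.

Net carry = r + u − y = 0.0304 + 0.0517 − 0.0819 = 0.0002
F = S·e^((r+u−y)T) = 63.10 · e^(0.0002 × 90/360) = 63.10 · e^0.000050
= 63.10 × 1.000050 = $63.10 per barrel

$63.10 per barrel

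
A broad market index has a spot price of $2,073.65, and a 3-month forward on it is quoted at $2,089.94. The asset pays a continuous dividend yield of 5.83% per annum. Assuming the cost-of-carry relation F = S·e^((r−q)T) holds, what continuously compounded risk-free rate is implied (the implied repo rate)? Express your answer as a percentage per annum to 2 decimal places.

8.96%

From F = S·e^((r−q)T): (r − q) = ln(F/S)/T
ln(2089.94/2073.65) = ln(1.007856) = 0.007825
(r − q) = 0.007825 / (3/12) = 0.031300
r = ln(F/S)/T + q = 0.031300 + 0.0583 = 0.089600
r = 8.96%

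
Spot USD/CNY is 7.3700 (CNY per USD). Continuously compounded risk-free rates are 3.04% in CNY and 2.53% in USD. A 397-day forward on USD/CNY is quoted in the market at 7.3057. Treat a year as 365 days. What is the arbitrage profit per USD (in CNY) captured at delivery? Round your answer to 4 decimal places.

0.1053 per USD (in CNY)

Fair forward: F* = S·e^(carry·T), with carry = (r_CNY − r_USD) = 0.0304 − 0.0253 = 0.0051
F* = 7.3700 · e^(0.0051 × 397/365) = 7.3700 · e^0.005547 = 7.3700 × 1.005562 = 7.4110
Market 7.3057 < fair 7.4110: forward underpriced → reverse cash-and-carry (short spot, go long the forward).
At maturity, profit = |F_mkt − F*| = |7.3057 − 7.4110| = 0.1053 per USD (in CNY)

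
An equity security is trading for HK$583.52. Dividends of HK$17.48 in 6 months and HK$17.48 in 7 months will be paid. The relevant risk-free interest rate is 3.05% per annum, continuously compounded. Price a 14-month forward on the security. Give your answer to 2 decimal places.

PV(dividends) I = 17.48·e^(−0.0305·6/12) + 17.48·e^(−0.0305·7/12)
I = 17.2155 + 17.1718 = 34.3873
F = (S − I)·e^(rT) = (583.52 − 34.3873) · e^(0.0305·14/12)
= 549.1327 · e^0.035583 = 549.1327 × 1.036224 = HK$569.02

HK$569.02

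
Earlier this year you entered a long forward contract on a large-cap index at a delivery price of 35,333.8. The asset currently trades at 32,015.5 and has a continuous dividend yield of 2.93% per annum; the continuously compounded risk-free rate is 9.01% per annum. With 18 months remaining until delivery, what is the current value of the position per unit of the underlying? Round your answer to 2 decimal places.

-228.18

Current fair forward for the remaining 18 months: F = S·e^((r − q)·T), (r − q) = 0.0901 − 0.0293 = 0.0608
F = 32015.5 · e^(0.0608 × 18/12) = 32015.5 × 1.09548808 = 35072.5986
Value of long forward = (F − K)·e^(−rT) = (35072.5986 − 35333.8) · e^(−0.0901·18/12)
= -261.2014 × 0.87358486 = -228.18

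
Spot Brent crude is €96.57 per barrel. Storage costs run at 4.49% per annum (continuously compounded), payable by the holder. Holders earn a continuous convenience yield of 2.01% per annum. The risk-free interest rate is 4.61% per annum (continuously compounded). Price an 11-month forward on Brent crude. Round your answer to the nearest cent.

Net carry = r + u − y = 0.0461 + 0.0449 − 0.0201 = 0.0709
F = S·e^((r+u−y)T) = 96.57 · e^(0.0709 × 11/12) = 96.57 · e^0.064992
= 96.57 × 1.067150 = €103.05 per barrel

€103.05 per barrel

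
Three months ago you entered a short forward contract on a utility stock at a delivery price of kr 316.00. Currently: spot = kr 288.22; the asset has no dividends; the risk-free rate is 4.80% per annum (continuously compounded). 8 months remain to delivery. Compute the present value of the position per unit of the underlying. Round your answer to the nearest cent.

kr 17.83

Current fair forward for the remaining 8 months: F = S·e^(r·T), r = 0.0480
F = 288.22 · e^(0.0480 × 8/12) = 288.22 × 1.032518 = 297.5923
Value of long forward = (F − K)·e^(−rT) = (297.5923 − 316.00) · e^(−0.0480·8/12)
= -18.4077 × 0.968507 = -17.83
Short position value = −(long value) = kr 17.83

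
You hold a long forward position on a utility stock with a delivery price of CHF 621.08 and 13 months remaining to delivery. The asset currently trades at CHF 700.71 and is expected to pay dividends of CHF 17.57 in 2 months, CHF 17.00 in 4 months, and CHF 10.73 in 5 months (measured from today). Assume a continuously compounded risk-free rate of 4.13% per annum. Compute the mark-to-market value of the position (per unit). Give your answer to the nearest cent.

CHF 62.04

PV(remaining dividends) I = 17.57·e^(−0.0413·2/12) + 17.00·e^(−0.0413·4/12) + 10.73·e^(−0.0413·5/12) = 44.7640
Current forward F = (S − I)·e^(rT) = (700.71 − 44.7640)·e^(0.0413·13/12) = 655.9460 × 1.045758 = 685.9608
Value (long) = (F − K)·e^(−rT) = (685.9608 − 621.08) × 0.956244 = 62.0419
Value = CHF 62.04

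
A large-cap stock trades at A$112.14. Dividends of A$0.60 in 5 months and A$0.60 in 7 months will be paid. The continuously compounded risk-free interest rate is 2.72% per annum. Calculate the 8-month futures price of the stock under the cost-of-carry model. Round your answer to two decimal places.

PV(dividends) I = 0.60·e^(−0.0272·5/12) + 0.60·e^(−0.0272·7/12)
I = 0.5932 + 0.5906 = 1.1838
F = (S − I)·e^(rT) = (112.14 − 1.1838) · e^(0.0272·8/12)
= 110.9562 · e^0.018133 = 110.9562 × 1.018298 = A$112.99

A$112.99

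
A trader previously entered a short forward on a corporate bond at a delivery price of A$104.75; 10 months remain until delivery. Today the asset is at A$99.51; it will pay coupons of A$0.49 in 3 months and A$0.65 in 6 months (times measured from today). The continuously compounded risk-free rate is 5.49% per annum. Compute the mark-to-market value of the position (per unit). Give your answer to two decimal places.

A$1.67

PV(remaining coupons) I = 0.49·e^(−0.0549·3/12) + 0.65·e^(−0.0549·6/12) = 1.1157
Current forward F = (S − I)·e^(rT) = (99.51 − 1.1157)·e^(0.0549·10/12) = 98.3943 × 1.046813 = 103.0004
Value (long) = (F − K)·e^(−rT) = (103.0004 − 104.75) × 0.955281 = -1.6714
Short position value = −(long value) = A$1.67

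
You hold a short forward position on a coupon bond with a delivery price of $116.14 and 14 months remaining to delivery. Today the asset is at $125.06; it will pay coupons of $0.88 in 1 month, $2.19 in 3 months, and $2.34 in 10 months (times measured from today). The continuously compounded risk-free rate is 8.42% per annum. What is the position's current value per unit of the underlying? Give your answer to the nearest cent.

PV(remaining coupons) I = 0.88·e^(−0.0842·1/12) + 2.19·e^(−0.0842·3/12) + 2.34·e^(−0.0842·10/12) = 5.1997
Current forward F = (S − I)·e^(rT) = (125.06 − 5.1997)·e^(0.0842·14/12) = 119.8603 × 1.103220 = 132.2323
Value (long) = (F − K)·e^(−rT) = (132.2323 − 116.14) × 0.906437 = 14.5867
Short position value = −(long value) = -$14.59

-$14.59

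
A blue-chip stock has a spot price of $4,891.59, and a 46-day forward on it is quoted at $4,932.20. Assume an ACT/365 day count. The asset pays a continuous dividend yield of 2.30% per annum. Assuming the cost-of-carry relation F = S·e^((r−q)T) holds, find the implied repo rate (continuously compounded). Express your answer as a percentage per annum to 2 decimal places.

8.86%

From F = S·e^((r−q)T): (r − q) = ln(F/S)/T
ln(4932.20/4891.59) = ln(1.008302) = 0.008268
(r − q) = 0.008268 / (46/365) = 0.065605
r = ln(F/S)/T + q = 0.065605 + 0.0230 = 0.088605
r = 8.86%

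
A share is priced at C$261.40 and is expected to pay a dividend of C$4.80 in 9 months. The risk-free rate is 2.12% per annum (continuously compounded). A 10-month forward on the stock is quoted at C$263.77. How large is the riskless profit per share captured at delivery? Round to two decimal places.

C$2.52 per share

PV(dividends) I = 4.80·e^(−0.0212·9/12) = 4.7243
Fair forward F* = (S − I)·e^(rT) = (261.40 − 4.7243)·e^0.017667 = 256.6757 × 1.017824 = 261.2507
Market C$263.77 > fair 261.2507: forward overpriced → cash-and-carry (borrow at r, buy the stock and collect the dividends, short the forward).
Profit at T = |F_mkt − F*| = |263.77 − 261.2507| = C$2.52 per share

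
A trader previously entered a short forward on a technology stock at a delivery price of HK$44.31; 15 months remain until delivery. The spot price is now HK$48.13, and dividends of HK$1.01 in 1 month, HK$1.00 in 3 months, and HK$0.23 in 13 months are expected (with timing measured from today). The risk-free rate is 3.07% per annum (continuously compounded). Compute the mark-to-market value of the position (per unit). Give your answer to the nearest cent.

PV(remaining dividends) I = 1.01·e^(−0.0307·1/12) + 1.00·e^(−0.0307·3/12) + 0.23·e^(−0.0307·13/12) = 2.2223
Current forward F = (S − I)·e^(rT) = (48.13 − 2.2223)·e^(0.0307·15/12) = 45.9077 × 1.039121 = 47.7037
Value (long) = (F − K)·e^(−rT) = (47.7037 − 44.31) × 0.962352 = 3.2659
Short position value = −(long value) = -HK$3.27

-HK$3.27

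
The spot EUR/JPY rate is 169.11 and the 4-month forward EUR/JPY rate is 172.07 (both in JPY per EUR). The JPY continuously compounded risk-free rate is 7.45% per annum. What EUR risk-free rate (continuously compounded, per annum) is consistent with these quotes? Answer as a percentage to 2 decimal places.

F = S·e^((r_JPY − r_EUR)T) ⇒ r_EUR = r_JPY − ln(F/S)/T
ln(172.07/169.11) = 0.017352; /(4/12) = 0.052056
r_EUR = 0.0745 − 0.052056 = 0.022444
r_EUR = 2.24%

2.24%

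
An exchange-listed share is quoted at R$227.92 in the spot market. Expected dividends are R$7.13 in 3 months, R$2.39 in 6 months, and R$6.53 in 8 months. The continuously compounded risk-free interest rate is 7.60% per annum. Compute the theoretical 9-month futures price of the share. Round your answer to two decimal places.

R$224.88

PV(dividends) I = 7.13·e^(−0.0760·3/12) + 2.39·e^(−0.0760·6/12) + 6.53·e^(−0.0760·8/12)
I = 6.9958 + 2.3009 + 6.2074 = 15.5041
F = (S − I)·e^(rT) = (227.92 − 15.5041) · e^(0.0760·9/12)
= 212.4159 · e^0.057000 = 212.4159 × 1.058656 = R$224.88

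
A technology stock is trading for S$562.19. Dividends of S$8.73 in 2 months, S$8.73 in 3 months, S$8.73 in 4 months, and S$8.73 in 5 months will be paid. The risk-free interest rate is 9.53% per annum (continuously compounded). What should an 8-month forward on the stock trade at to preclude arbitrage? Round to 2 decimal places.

S$562.87

PV(dividends) I = 8.73·e^(−0.0953·2/12) + 8.73·e^(−0.0953·3/12) + 8.73·e^(−0.0953·4/12) + 8.73·e^(−0.0953·5/12)
I = 8.5924 + 8.5245 + 8.4570 + 8.3901 = 33.9640
F = (S − I)·e^(rT) = (562.19 − 33.9640) · e^(0.0953·8/12)
= 528.2260 · e^0.063533 = 528.2260 × 1.065595 = S$562.87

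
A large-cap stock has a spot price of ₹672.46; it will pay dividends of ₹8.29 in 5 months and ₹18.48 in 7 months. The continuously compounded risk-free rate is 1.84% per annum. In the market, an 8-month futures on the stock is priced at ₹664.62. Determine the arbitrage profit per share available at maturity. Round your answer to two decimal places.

PV(dividends) I = 8.29·e^(−0.0184·5/12) + 18.48·e^(−0.0184·7/12) = 26.5094
Fair futures F* = (S − I)·e^(rT) = (672.46 − 26.5094)·e^0.012267 = 645.9506 × 1.012343 = 653.9236
Market ₹664.62 > fair 653.9236: forward overpriced → cash-and-carry (borrow at r, buy the stock and collect the dividends, short the forward).
Profit at T = |F_mkt − F*| = |664.62 − 653.9236| = ₹10.70 per share

₹10.70 per share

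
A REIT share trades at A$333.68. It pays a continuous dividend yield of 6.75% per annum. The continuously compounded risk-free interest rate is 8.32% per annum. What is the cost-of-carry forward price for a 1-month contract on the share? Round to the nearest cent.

F = S·e^((r − q)T) = 333.68 · e^((0.0832 − 0.0675) × 1/12)
= 333.68 · e^0.001308 = 333.68 × 1.001309
F = A$334.12

A$334.12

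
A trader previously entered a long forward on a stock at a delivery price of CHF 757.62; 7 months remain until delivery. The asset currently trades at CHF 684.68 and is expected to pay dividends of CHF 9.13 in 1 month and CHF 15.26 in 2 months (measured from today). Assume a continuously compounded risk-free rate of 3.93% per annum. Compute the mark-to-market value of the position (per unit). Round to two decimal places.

-CHF 80.03

PV(remaining dividends) I = 9.13·e^(−0.0393·1/12) + 15.26·e^(−0.0393·2/12) = 24.2605
Current forward F = (S − I)·e^(rT) = (684.68 − 24.2605)·e^(0.0393·7/12) = 660.4195 × 1.023190 = 675.7346
Value (long) = (F − K)·e^(−rT) = (675.7346 − 757.62) × 0.977336 = -80.0295
Value = -CHF 80.03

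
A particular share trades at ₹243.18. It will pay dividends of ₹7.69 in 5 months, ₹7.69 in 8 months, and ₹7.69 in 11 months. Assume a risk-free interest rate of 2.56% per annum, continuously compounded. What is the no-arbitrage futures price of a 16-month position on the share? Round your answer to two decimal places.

₹228.16

PV(dividends) I = 7.69·e^(−0.0256·5/12) + 7.69·e^(−0.0256·8/12) + 7.69·e^(−0.0256·11/12)
I = 7.6084 + 7.5599 + 7.5116 = 22.6799
F = (S − I)·e^(rT) = (243.18 − 22.6799) · e^(0.0256·16/12)
= 220.5001 · e^0.034133 = 220.5001 × 1.034722 = ₹228.16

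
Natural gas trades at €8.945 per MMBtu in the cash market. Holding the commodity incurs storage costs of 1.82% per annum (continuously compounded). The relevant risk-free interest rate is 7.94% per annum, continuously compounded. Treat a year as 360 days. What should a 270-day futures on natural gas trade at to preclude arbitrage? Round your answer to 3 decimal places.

Net carry = r + u − y = 0.0794 + 0.0182 − 0.0000 = 0.0976
F = S·e^((r+u−y)T) = 8.945 · e^(0.0976 × 270/360) = 8.945 · e^0.073200
= 8.945 × 1.075946 = €9.624 per MMBtu

€9.624 per MMBtu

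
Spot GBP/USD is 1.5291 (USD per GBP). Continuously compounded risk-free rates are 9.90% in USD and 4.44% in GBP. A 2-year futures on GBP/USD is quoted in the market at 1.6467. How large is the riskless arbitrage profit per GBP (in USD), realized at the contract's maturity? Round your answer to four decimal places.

0.0588 per GBP (in USD)

Fair futures: F* = S·e^(carry·T), with carry = (r_USD − r_GBP) = 0.0990 − 0.0444 = 0.0546
F* = 1.5291 · e^(0.0546 × 2) = 1.5291 · e^0.109200 = 1.5291 × 1.115385 = 1.7055
Market 1.6467 < fair 1.7055: forward underpriced → reverse cash-and-carry (short spot, go long the forward).
At maturity, profit = |F_mkt − F*| = |1.6467 − 1.7055| = 0.0588 per GBP (in USD)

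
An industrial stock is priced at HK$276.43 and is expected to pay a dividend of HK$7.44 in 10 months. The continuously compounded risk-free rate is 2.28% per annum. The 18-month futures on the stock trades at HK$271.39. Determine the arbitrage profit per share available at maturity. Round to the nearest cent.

HK$7.10 per share

PV(dividends) I = 7.44·e^(−0.0228·10/12) = 7.3000
Fair futures F* = (S − I)·e^(rT) = (276.43 − 7.3000)·e^0.034200 = 269.1300 × 1.034792 = 278.4936
Market HK$271.39 < fair 278.4936: forward underpriced → reverse cash-and-carry (short the stock, invest proceeds at r, pay the dividends, go long the forward).
Profit at T = |F_mkt − F*| = |271.39 − 278.4936| = HK$7.10 per share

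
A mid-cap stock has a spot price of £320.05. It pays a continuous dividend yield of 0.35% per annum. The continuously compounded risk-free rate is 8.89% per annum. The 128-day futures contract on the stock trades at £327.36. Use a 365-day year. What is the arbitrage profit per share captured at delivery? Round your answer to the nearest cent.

£2.42 per share

Fair futures: F* = S·e^(carry·T), with carry = (r − q) = 0.0889 − 0.0035 = 0.0854
F* = 320.05 · e^(0.0854 × 128/365) = 320.05 · e^0.029948 = 320.05 × 1.030401 = £329.7798
Market £327.36 < fair £329.7798: forward underpriced → reverse cash-and-carry (short spot, go long the forward).
At maturity, profit = |F_mkt − F*| = |327.36 − 329.7798| = £2.42 per share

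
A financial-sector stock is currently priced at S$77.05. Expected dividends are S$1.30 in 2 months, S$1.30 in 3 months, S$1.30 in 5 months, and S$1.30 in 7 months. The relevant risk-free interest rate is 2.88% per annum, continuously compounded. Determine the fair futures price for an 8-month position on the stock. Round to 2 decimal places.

S$73.30

PV(dividends) I = 1.30·e^(−0.0288·2/12) + 1.30·e^(−0.0288·3/12) + 1.30·e^(−0.0288·5/12) + 1.30·e^(−0.0288·7/12)
I = 1.2938 + 1.2907 + 1.2845 + 1.2783 = 5.1473
F = (S − I)·e^(rT) = (77.05 − 5.1473) · e^(0.0288·8/12)
= 71.9027 · e^0.019200 = 71.9027 × 1.019386 = S$73.30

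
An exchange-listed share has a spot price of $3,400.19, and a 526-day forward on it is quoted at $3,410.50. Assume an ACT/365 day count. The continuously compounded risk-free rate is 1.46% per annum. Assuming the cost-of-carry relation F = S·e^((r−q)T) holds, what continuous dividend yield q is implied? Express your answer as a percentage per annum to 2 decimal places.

1.25%

From F = S·e^((r−q)T): (r − q) = ln(F/S)/T
ln(3410.50/3400.19) = ln(1.003032) = 0.003027
(r − q) = 0.003027 / (526/365) = 0.002100
q = r − ln(F/S)/T = 0.0146 − 0.002100 = 0.012500
q = 1.25%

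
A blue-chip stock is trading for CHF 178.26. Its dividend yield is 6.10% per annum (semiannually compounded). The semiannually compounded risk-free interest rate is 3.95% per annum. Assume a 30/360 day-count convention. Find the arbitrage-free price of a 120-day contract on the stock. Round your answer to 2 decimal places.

CHF 177.02

F = S · (1+r/2)^(2T) / (1+q/2)^(2T)
= 178.26 × 1.013124 / 1.020231 = 178.26 × 0.993034
F = CHF 177.02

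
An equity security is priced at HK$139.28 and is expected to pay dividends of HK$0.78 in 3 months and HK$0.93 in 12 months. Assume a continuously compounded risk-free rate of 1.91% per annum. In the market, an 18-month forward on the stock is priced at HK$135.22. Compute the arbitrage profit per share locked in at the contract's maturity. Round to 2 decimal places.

HK$6.37 per share

PV(dividends) I = 0.78·e^(−0.0191·3/12) + 0.93·e^(−0.0191·12/12) = 1.6887
Fair forward F* = (S − I)·e^(rT) = (139.28 − 1.6887)·e^0.028650 = 137.5913 × 1.029064 = 141.5903
Market HK$135.22 < fair 141.5903: forward underpriced → reverse cash-and-carry (short the stock, invest proceeds at r, pay the dividends, go long the forward).
Profit at T = |F_mkt − F*| = |135.22 − 141.5903| = HK$6.37 per share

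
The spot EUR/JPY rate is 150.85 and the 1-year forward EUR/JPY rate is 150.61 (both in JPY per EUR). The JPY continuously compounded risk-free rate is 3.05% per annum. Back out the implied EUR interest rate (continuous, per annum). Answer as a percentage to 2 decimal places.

F = S·e^((r_JPY − r_EUR)T) ⇒ r_EUR = r_JPY − ln(F/S)/T
ln(150.61/150.85) = -0.001592; /(1) = -0.001592
r_EUR = 0.0305 + 0.001592 = 0.032092
r_EUR = 3.21%

3.21%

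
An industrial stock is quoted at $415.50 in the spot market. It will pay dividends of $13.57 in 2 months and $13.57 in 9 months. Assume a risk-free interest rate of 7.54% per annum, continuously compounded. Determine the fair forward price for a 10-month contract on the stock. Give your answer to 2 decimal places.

$414.52

PV(dividends) I = 13.57·e^(−0.0754·2/12) + 13.57·e^(−0.0754·9/12)
I = 13.4005 + 12.8239 = 26.2244
F = (S − I)·e^(rT) = (415.50 − 26.2244) · e^(0.0754·10/12)
= 389.2756 · e^0.062833 = 389.2756 × 1.064849 = $414.52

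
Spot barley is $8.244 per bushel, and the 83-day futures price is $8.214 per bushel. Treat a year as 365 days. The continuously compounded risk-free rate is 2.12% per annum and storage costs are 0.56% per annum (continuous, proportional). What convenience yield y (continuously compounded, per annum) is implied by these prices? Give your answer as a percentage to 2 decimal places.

F = S·e^((r+u−y)T) ⇒ (r+u−y) = ln(F/S)/T
ln(8.214/8.244) = -0.003646; /T ⇒ -0.016034
y = r + u − ln(F/S)/T = 0.0212 + 0.0056 + 0.016034 = 0.042834
y = 4.28%

4.28%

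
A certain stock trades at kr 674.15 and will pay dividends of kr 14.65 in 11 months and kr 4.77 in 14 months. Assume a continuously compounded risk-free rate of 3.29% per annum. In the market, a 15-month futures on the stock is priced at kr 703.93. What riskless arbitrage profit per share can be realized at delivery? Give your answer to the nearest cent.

PV(dividends) I = 14.65·e^(−0.0329·11/12) + 4.77·e^(−0.0329·14/12) = 18.8052
Fair futures F* = (S − I)·e^(rT) = (674.15 − 18.8052)·e^0.041125 = 655.3448 × 1.041982 = 682.8575
Market kr 703.93 > fair 682.8575: forward overpriced → cash-and-carry (borrow at r, buy the stock and collect the dividends, short the forward).
Profit at T = |F_mkt − F*| = |703.93 − 682.8575| = kr 21.07 per share

kr 21.07 per share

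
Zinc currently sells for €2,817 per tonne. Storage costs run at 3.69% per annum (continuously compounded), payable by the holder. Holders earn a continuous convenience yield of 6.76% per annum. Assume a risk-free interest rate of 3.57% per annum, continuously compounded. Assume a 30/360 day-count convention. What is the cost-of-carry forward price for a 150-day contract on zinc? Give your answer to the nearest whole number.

Net carry = r + u − y = 0.0357 + 0.0369 − 0.0676 = 0.0050
F = S·e^((r+u−y)T) = 2817 · e^(0.0050 × 150/360) = 2817 · e^0.002083
= 2817 × 1.002085 = €2,823 per tonne

€2,823 per tonne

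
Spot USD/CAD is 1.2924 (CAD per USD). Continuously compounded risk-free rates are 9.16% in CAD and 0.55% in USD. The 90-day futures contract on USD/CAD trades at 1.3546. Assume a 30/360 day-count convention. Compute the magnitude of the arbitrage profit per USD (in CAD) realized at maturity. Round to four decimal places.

Fair futures: F* = S·e^(carry·T), with carry = (r_CAD − r_USD) = 0.0916 − 0.0055 = 0.0861
F* = 1.2924 · e^(0.0861 × 90/360) = 1.2924 · e^0.021525 = 1.2924 × 1.021758 = 1.3205
Market 1.3546 > fair 1.3205: forward overpriced → cash-and-carry (buy spot, short the forward).
At maturity, profit = |F_mkt − F*| = |1.3546 − 1.3205| = 0.0341 per USD (in CAD)

0.0341 per USD (in CAD)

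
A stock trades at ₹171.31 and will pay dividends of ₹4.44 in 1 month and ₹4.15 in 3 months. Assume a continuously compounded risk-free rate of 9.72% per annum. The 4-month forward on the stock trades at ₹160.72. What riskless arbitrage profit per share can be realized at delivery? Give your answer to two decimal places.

₹7.50 per share

PV(dividends) I = 4.44·e^(−0.0972·1/12) + 4.15·e^(−0.0972·3/12) = 8.4546
Fair forward F* = (S − I)·e^(rT) = (171.31 − 8.4546)·e^0.032400 = 162.8554 × 1.032931 = 168.2184
Market ₹160.72 < fair 168.2184: forward underpriced → reverse cash-and-carry (short the stock, invest proceeds at r, pay the dividends, go long the forward).
Profit at T = |F_mkt − F*| = |160.72 − 168.2184| = ₹7.50 per share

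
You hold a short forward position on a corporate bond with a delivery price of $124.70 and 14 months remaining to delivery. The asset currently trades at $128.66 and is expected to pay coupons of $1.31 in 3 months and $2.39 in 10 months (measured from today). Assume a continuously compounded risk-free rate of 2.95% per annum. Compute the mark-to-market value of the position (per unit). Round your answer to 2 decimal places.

-$4.55

PV(remaining coupons) I = 1.31·e^(−0.0295·3/12) + 2.39·e^(−0.0295·10/12) = 3.6323
Current forward F = (S − I)·e^(rT) = (128.66 − 3.6323)·e^(0.0295·14/12) = 125.0277 × 1.035016 = 129.4057
Value (long) = (F − K)·e^(−rT) = (129.4057 − 124.70) × 0.966169 = 4.5465
Short position value = −(long value) = -$4.55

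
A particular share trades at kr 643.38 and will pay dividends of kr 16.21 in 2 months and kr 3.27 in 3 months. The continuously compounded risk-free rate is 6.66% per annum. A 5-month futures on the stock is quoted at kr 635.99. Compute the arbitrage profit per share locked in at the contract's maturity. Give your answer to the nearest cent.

kr 5.71 per share

PV(dividends) I = 16.21·e^(−0.0666·2/12) + 3.27·e^(−0.0666·3/12) = 19.2471
Fair futures F* = (S − I)·e^(rT) = (643.38 − 19.2471)·e^0.027750 = 624.1329 × 1.028139 = 641.6954
Market kr 635.99 < fair 641.6954: forward underpriced → reverse cash-and-carry (short the stock, invest proceeds at r, pay the dividends, go long the forward).
Profit at T = |F_mkt − F*| = |635.99 − 641.6954| = kr 5.71 per share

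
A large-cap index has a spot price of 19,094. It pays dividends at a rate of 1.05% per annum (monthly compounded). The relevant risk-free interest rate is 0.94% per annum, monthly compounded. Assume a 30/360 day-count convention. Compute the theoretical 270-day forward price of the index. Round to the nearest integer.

19,078

F = S · (1+r/12)^(12T) / (1+q/12)^(12T)
= 19094 × 1.007072 / 1.007903 = 19094 × 0.999176
F = 19,078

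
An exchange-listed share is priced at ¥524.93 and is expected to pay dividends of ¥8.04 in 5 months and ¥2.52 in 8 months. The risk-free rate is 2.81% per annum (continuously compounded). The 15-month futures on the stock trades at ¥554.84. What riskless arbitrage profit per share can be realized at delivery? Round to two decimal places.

¥21.94 per share

PV(dividends) I = 8.04·e^(−0.0281·5/12) + 2.52·e^(−0.0281·8/12) = 10.4196
Fair futures F* = (S − I)·e^(rT) = (524.93 − 10.4196)·e^0.035125 = 514.5104 × 1.035749 = 532.9036
Market ¥554.84 > fair 532.9036: forward overpriced → cash-and-carry (borrow at r, buy the stock and collect the dividends, short the forward).
Profit at T = |F_mkt − F*| = |554.84 − 532.9036| = ¥21.94 per share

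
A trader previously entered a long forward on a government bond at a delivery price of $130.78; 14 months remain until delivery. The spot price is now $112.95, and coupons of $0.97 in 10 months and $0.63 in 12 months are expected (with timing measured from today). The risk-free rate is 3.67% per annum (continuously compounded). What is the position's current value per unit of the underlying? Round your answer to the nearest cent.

-$13.90

PV(remaining coupons) I = 0.97·e^(−0.0367·10/12) + 0.63·e^(−0.0367·12/12) = 1.5481
Current forward F = (S − I)·e^(rT) = (112.95 − 1.5481)·e^(0.0367·14/12) = 111.4019 × 1.043747 = 116.2754
Value (long) = (F − K)·e^(−rT) = (116.2754 − 130.78) × 0.958087 = -13.8967
Value = -$13.90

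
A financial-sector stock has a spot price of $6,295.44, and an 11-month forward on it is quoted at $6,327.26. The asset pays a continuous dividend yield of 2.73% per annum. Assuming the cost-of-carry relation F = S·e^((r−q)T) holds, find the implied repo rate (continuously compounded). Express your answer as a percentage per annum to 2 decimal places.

From F = S·e^((r−q)T): (r − q) = ln(F/S)/T
ln(6327.26/6295.44) = ln(1.005054) = 0.005041
(r − q) = 0.005041 / (11/12) = 0.005499
r = ln(F/S)/T + q = 0.005499 + 0.0273 = 0.032799
r = 3.28%

3.28%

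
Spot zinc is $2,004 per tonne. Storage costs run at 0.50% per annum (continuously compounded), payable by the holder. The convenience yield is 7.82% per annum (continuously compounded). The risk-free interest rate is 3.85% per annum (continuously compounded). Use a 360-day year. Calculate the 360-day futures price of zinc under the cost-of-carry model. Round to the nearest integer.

Net carry = r + u − y = 0.0385 + 0.0050 − 0.0782 = -0.0347
F = S·e^((r+u−y)T) = 2004 · e^(-0.0347 × 360/360) = 2004 · e^-0.034700
= 2004 × 0.965895 = $1,936 per tonne

$1,936 per tonne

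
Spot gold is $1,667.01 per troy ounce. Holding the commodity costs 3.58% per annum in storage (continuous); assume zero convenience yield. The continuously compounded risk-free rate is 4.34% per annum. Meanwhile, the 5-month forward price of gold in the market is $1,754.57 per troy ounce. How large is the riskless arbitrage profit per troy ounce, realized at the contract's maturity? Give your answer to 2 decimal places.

$31.63 per troy ounce

Fair forward: F* = S·e^(carry·T), with carry = (r + u) = 0.0434 + 0.0358 = 0.0792
F* = 1667.01 · e^(0.0792 × 5/12) = 1667.01 · e^0.03300000 = 1667.01 × 1.03355054 = $1722.9391
Market $1754.57 > fair $1722.9391: forward overpriced → cash-and-carry (buy spot, short the forward).
At maturity, profit = |F_mkt − F*| = |1754.57 − 1722.9391| = $31.63 per troy ounce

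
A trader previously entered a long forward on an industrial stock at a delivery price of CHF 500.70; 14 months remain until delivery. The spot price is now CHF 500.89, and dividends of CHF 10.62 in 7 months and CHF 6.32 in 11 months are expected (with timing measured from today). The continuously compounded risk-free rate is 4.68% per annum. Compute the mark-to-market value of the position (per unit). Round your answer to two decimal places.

CHF 10.41

PV(remaining dividends) I = 10.62·e^(−0.0468·7/12) + 6.32·e^(−0.0468·11/12) = 16.3886
Current forward F = (S − I)·e^(rT) = (500.89 − 16.3886)·e^(0.0468·14/12) = 484.5014 × 1.056118 = 511.6906
Value (long) = (F − K)·e^(−rT) = (511.6906 − 500.70) × 0.946864 = 10.4066
Value = CHF 10.41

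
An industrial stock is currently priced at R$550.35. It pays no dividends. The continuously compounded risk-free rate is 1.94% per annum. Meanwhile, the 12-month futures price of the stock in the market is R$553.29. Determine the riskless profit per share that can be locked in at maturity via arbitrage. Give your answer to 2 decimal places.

R$7.84 per share

Fair futures: F* = S·e^(carry·T), with carry = r = 0.0194
F* = 550.35 · e^(0.0194 × 12/12) = 550.35 · e^0.019400 = 550.35 × 1.019589 = R$561.1308
Market R$553.29 < fair R$561.1308: forward underpriced → reverse cash-and-carry (short spot, go long the forward).
At maturity, profit = |F_mkt − F*| = |553.29 − 561.1308| = R$7.84 per share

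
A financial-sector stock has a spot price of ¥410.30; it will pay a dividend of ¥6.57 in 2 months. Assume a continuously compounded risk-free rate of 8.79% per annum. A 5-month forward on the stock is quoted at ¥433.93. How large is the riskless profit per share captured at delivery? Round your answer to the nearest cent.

¥15.04 per share

PV(dividends) I = 6.57·e^(−0.0879·2/12) = 6.4745
Fair forward F* = (S − I)·e^(rT) = (410.30 − 6.4745)·e^0.036625 = 403.8255 × 1.037304 = 418.8898
Market ¥433.93 > fair 418.8898: forward overpriced → cash-and-carry (borrow at r, buy the stock and collect the dividends, short the forward).
Profit at T = |F_mkt − F*| = |433.93 − 418.8898| = ¥15.04 per share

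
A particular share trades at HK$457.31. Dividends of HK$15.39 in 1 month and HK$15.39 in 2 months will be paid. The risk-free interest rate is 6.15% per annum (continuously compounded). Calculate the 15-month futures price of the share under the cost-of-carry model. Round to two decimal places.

HK$460.87

PV(dividends) I = 15.39·e^(−0.0615·1/12) + 15.39·e^(−0.0615·2/12)
I = 15.3113 + 15.2331 = 30.5444
F = (S − I)·e^(rT) = (457.31 − 30.5444) · e^(0.0615·15/12)
= 426.7656 · e^0.076875 = 426.7656 × 1.079907 = HK$460.87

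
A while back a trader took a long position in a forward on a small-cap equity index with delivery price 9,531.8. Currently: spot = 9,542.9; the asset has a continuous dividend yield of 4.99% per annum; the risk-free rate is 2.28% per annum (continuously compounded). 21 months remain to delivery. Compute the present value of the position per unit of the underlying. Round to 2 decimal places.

Current fair forward for the remaining 21 months: F = S·e^((r − q)·T), (r − q) = 0.0228 − 0.0499 = -0.0271
F = 9542.9 · e^(-0.0271 × 21/12) = 9542.9 × 0.95368200 = 9100.8920
Value of long forward = (F − K)·e^(−rT) = (9100.8920 − 9531.8) · e^(−0.0228·21/12)
= -430.9080 × 0.96088552 = -414.05

-414.05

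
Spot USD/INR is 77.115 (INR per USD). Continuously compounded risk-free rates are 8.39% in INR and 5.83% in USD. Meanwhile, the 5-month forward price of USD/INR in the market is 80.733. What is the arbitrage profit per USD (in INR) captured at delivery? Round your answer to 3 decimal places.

2.791 per USD (in INR)

Fair forward: F* = S·e^(carry·T), with carry = (r_INR − r_USD) = 0.0839 − 0.0583 = 0.0256
F* = 77.115 · e^(0.0256 × 5/12) = 77.115 · e^0.010667 = 77.115 × 1.010724 = 77.9420
Market 80.733 > fair 77.9420: forward overpriced → cash-and-carry (buy spot, short the forward).
At maturity, profit = |F_mkt − F*| = |80.733 − 77.9420| = 2.791 per USD (in INR)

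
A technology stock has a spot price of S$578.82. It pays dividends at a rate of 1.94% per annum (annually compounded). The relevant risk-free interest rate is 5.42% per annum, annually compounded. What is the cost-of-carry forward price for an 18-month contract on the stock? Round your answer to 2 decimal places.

F = S · (1+r)^T / (1+q)^T
= 578.82 × 1.082392 / 1.029241 = 578.82 × 1.051641
F = S$608.71

S$608.71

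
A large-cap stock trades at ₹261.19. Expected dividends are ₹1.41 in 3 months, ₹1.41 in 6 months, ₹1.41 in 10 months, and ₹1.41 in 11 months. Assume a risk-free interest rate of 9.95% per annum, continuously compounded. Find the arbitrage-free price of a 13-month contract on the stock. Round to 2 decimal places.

PV(dividends) I = 1.41·e^(−0.0995·3/12) + 1.41·e^(−0.0995·6/12) + 1.41·e^(−0.0995·10/12) + 1.41·e^(−0.0995·11/12)
I = 1.3754 + 1.3416 + 1.2978 + 1.2871 = 5.3019
F = (S − I)·e^(rT) = (261.19 − 5.3019) · e^(0.0995·13/12)
= 255.8881 · e^0.107792 = 255.8881 × 1.113816 = ₹285.01

₹285.01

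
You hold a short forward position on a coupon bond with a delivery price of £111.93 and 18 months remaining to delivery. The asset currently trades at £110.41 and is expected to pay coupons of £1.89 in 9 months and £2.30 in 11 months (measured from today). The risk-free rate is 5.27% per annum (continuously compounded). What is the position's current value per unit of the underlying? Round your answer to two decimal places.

PV(remaining coupons) I = 1.89·e^(−0.0527·9/12) + 2.30·e^(−0.0527·11/12) = 4.0083
Current forward F = (S − I)·e^(rT) = (110.41 − 4.0083)·e^(0.0527·18/12) = 106.4017 × 1.082258 = 115.1541
Value (long) = (F − K)·e^(−rT) = (115.1541 − 111.93) × 0.923994 = 2.9790
Short position value = −(long value) = -£2.98

-£2.98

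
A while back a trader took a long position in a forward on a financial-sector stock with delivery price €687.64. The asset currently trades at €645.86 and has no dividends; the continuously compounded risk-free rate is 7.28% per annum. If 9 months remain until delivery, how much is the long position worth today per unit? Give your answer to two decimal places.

Current fair forward for the remaining 9 months: F = S·e^(r·T), r = 0.0728
F = 645.86 · e^(0.0728 × 9/12) = 645.86 × 1.056118 = 682.1044
Value of long forward = (F − K)·e^(−rT) = (682.1044 − 687.64) · e^(−0.0728·9/12)
= -5.5356 × 0.946864 = -5.24

-€5.24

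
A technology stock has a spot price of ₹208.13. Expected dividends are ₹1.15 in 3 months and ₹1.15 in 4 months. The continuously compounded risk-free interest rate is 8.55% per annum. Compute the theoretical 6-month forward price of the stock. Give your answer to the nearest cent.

₹214.88

PV(dividends) I = 1.15·e^(−0.0855·3/12) + 1.15·e^(−0.0855·4/12)
I = 1.1257 + 1.1177 = 2.2434
F = (S − I)·e^(rT) = (208.13 − 2.2434) · e^(0.0855·6/12)
= 205.8866 · e^0.042750 = 205.8866 × 1.043677 = ₹214.88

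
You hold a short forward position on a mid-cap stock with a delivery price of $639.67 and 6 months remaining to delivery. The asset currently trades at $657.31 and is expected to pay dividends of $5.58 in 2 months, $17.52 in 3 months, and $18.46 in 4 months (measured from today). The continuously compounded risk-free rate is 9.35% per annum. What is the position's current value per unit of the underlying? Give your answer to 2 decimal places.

-$6.35

PV(remaining dividends) I = 5.58·e^(−0.0935·2/12) + 17.52·e^(−0.0935·3/12) + 18.46·e^(−0.0935·4/12) = 40.5025
Current forward F = (S − I)·e^(rT) = (657.31 − 40.5025)·e^(0.0935·6/12) = 616.8075 × 1.047860 = 646.3279
Value (long) = (F − K)·e^(−rT) = (646.3279 − 639.67) × 0.954326 = 6.3538
Short position value = −(long value) = -$6.35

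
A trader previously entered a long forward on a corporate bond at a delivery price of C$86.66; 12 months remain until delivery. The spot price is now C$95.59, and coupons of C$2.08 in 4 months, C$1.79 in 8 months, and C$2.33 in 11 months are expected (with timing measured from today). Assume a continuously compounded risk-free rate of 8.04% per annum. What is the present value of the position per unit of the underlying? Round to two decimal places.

PV(remaining coupons) I = 2.08·e^(−0.0804·4/12) + 1.79·e^(−0.0804·8/12) + 2.33·e^(−0.0804·11/12) = 5.8860
Current forward F = (S − I)·e^(rT) = (95.59 − 5.8860)·e^(0.0804·12/12) = 89.7040 × 1.083720 = 97.2140
Value (long) = (F − K)·e^(−rT) = (97.2140 − 86.66) × 0.922747 = 9.7387
Value = C$9.74

C$9.74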